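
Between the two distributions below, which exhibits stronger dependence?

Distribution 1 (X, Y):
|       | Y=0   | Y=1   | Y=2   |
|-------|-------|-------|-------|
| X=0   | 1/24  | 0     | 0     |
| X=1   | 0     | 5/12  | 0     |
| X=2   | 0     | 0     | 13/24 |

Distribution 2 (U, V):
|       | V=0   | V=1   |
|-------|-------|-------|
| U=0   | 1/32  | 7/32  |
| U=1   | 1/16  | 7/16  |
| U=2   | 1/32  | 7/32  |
Distribution 1 (X, Y):
Marginal P(X) (row sums):
  P(X=0) = 1/24 + 0 + 0 = 1/24
  P(X=1) = 0 + 5/12 + 0 = 5/12
  P(X=2) = 0 + 0 + 13/24 = 13/24
Marginal P(Y) (column sums):
  P(Y=0) = 1/24 + 0 + 0 = 1/24
  P(Y=1) = 0 + 5/12 + 0 = 5/12
  P(Y=2) = 0 + 0 + 13/24 = 13/24

H(X) = -[(1/24)·log₂(1/24) + (5/12)·log₂(5/12) + (13/24)·log₂(13/24)]
  = 0.1910 + 0.5263 + 0.4791
  = 1.1964 bits
H(Y) = -[(1/24)·log₂(1/24) + (5/12)·log₂(5/12) + (13/24)·log₂(13/24)]
  = 0.1910 + 0.5263 + 0.4791
  = 1.1964 bits
H(X,Y) = -[(1/24)·log₂(1/24) + (5/12)·log₂(5/12) + (13/24)·log₂(13/24)]
  = 0.1910 + 0.5263 + 0.4791
  = 1.1964 bits

I(X;Y) = H(X) + H(Y) - H(X,Y)
  = 1.1964 + 1.1964 - 1.1964
  = 1.1964 bits

Distribution 2 (U, V):
Marginal P(U) (row sums):
  P(U=0) = 1/32 + 7/32 = 1/4
  P(U=1) = 1/16 + 7/16 = 1/2
  P(U=2) = 1/32 + 7/32 = 1/4
Marginal P(V) (column sums):
  P(V=0) = 1/32 + 1/16 + 1/32 = 1/8
  P(V=1) = 7/32 + 7/16 + 7/32 = 7/8

H(U) = -[(1/4)·log₂(1/4) + (1/2)·log₂(1/2) + (1/4)·log₂(1/4)]
  = 0.5000 + 0.5000 + 0.5000
  = 1.5000 bits
H(V) = -[(1/8)·log₂(1/8) + (7/8)·log₂(7/8)]
  = 0.3750 + 0.1686
  = 0.5436 bits
H(U,V) = -[(1/32)·log₂(1/32) + (7/32)·log₂(7/32) + (1/16)·log₂(1/16) + (7/16)·log₂(7/16) + (1/32)·log₂(1/32) + (7/32)·log₂(7/32)]
  = 0.1563 + 0.4796 + 0.2500 + 0.5218 + 0.1563 + 0.4796
  = 2.0436 bits

I(U;V) = H(U) + H(V) - H(U,V)
  = 1.5000 + 0.5436 - 2.0436
  = 0.0000 bits

I(X;Y) = 1.1964 bits > I(U;V) = 0.0000 bits, so (X, Y) has the higher mutual information (stronger dependence).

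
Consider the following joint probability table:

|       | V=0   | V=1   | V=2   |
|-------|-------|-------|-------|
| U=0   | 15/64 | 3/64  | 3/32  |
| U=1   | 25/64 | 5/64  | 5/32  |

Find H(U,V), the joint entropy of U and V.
H(U,V) = -Σ P(U,V) log₂ P(U,V), summed over the non-zero cells:
H(U,V) = -[(15/64)·log₂(15/64) + (3/64)·log₂(3/64) + (3/32)·log₂(3/32) + (25/64)·log₂(25/64) + (5/64)·log₂(5/64) + (5/32)·log₂(5/32)]
  = 0.4906 + 0.2070 + 0.3202 + 0.5297 + 0.2873 + 0.4184
  = 2.2532 bits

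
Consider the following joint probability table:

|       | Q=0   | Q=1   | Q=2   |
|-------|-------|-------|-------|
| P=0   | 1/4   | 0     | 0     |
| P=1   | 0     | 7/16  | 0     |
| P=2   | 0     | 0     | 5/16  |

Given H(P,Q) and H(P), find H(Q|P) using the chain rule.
From the chain rule: H(P,Q) = H(P) + H(Q|P)
Therefore: H(Q|P) = H(P,Q) - H(P)

H(P,Q) = -[(1/4)·log₂(1/4) + (7/16)·log₂(7/16) + (5/16)·log₂(5/16)]
  = 0.5000 + 0.5218 + 0.5244
  = 1.5462 bits
Marginal P(P) (row sums):
  P(P=0) = 1/4 + 0 + 0 = 1/4
  P(P=1) = 0 + 7/16 + 0 = 7/16
  P(P=2) = 0 + 0 + 5/16 = 5/16
H(P) = -[(1/4)·log₂(1/4) + (7/16)·log₂(7/16) + (5/16)·log₂(5/16)]
  = 0.5000 + 0.5218 + 0.5244
  = 1.5462 bits

H(Q|P) = 1.5462 - 1.5462 = 0.0000 bits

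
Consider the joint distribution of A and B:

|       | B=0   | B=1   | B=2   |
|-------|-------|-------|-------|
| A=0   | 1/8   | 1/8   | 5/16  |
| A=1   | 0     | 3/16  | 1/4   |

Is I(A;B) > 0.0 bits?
Marginal P(A) (row sums):
  P(A=0) = 1/8 + 1/8 + 5/16 = 9/16
  P(A=1) = 0 + 3/16 + 1/4 = 7/16
Marginal P(B) (column sums):
  P(B=0) = 1/8 + 0 = 1/8
  P(B=1) = 1/8 + 3/16 = 5/16
  P(B=2) = 5/16 + 1/4 = 9/16

H(A) = -[(9/16)·log₂(9/16) + (7/16)·log₂(7/16)]
  = 0.4669 + 0.5218
  = 0.9887 bits
H(B) = -[(1/8)·log₂(1/8) + (5/16)·log₂(5/16) + (9/16)·log₂(9/16)]
  = 0.3750 + 0.5244 + 0.4669
  = 1.3663 bits
H(A,B) = -[(1/8)·log₂(1/8) + (1/8)·log₂(1/8) + (5/16)·log₂(5/16) + (3/16)·log₂(3/16) + (1/4)·log₂(1/4)]
  = 0.3750 + 0.3750 + 0.5244 + 0.4528 + 0.5000
  = 2.2272 bits

I(A;B) = H(A) + H(B) - H(A,B)
  = 0.9887 + 1.3663 - 2.2272
  = 0.1278 bits

Yes. I(A;B) = 0.1278 bits, which is > 0.0 bits.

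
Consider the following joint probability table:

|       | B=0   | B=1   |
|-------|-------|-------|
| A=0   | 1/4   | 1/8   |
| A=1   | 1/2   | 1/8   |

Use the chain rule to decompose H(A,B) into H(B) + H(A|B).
By the chain rule: H(A,B) = H(B) + H(A|B)

Marginal P(B) (column sums):
  P(B=0) = 1/4 + 1/2 = 3/4
  P(B=1) = 1/8 + 1/8 = 1/4
H(B) = -[(3/4)·log₂(3/4) + (1/4)·log₂(1/4)]
  = 0.3113 + 0.5000
  = 0.8113 bits
H(A|B) = -Σ P(A,B)·log₂ P(A|B), where P(A|B) = P(A,B) / P(B)
  (A=0,B=0): P(A|B) = (1/4)/(3/4) = 1/3;  -(1/4)·log₂(1/3) = 0.3962
  (A=0,B=1): P(A|B) = (1/8)/(1/4) = 1/2;  -(1/8)·log₂(1/2) = 0.1250
  (A=1,B=0): P(A|B) = (1/2)/(3/4) = 2/3;  -(1/2)·log₂(2/3) = 0.2925
  (A=1,B=1): P(A|B) = (1/8)/(1/4) = 1/2;  -(1/8)·log₂(1/2) = 0.1250
H(A|B) = 0.3962 + 0.1250 + 0.2925 + 0.1250
  = 0.9387 bits

H(A,B) = H(B) + H(A|B) = 0.8113 + 0.9387 = 1.7500 bits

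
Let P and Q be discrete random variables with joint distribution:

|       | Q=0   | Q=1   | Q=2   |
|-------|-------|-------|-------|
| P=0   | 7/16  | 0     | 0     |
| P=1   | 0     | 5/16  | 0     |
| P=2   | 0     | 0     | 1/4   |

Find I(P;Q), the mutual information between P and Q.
Marginal P(P) (row sums):
  P(P=0) = 7/16 + 0 + 0 = 7/16
  P(P=1) = 0 + 5/16 + 0 = 5/16
  P(P=2) = 0 + 0 + 1/4 = 1/4
Marginal P(Q) (column sums):
  P(Q=0) = 7/16 + 0 + 0 = 7/16
  P(Q=1) = 0 + 5/16 + 0 = 5/16
  P(Q=2) = 0 + 0 + 1/4 = 1/4

H(P) = -[(7/16)·log₂(7/16) + (5/16)·log₂(5/16) + (1/4)·log₂(1/4)]
  = 0.5218 + 0.5244 + 0.5000
  = 1.5462 bits
H(Q) = -[(7/16)·log₂(7/16) + (5/16)·log₂(5/16) + (1/4)·log₂(1/4)]
  = 0.5218 + 0.5244 + 0.5000
  = 1.5462 bits
H(P,Q) = -[(7/16)·log₂(7/16) + (5/16)·log₂(5/16) + (1/4)·log₂(1/4)]
  = 0.5218 + 0.5244 + 0.5000
  = 1.5462 bits

I(P;Q) = H(P) + H(Q) - H(P,Q)
  = 1.5462 + 1.5462 - 1.5462
  = 1.5462 bits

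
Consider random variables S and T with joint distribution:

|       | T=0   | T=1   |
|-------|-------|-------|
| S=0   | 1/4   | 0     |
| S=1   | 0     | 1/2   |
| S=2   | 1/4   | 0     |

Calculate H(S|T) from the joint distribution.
Marginal P(T) (column sums):
  P(T=0) = 1/4 + 0 + 1/4 = 1/2
  P(T=1) = 0 + 1/2 + 0 = 1/2

H(S|T) = -Σ P(S,T)·log₂ P(S|T), where P(S|T) = P(S,T) / P(T)
  (cells with P(S,T) = 0 contribute 0)
  (S=0,T=0): P(S|T) = (1/4)/(1/2) = 1/2;  -(1/4)·log₂(1/2) = 0.2500
  (S=1,T=1): P(S|T) = (1/2)/(1/2) = 1;  -(1/2)·log₂(1) = 0.0000
  (S=2,T=0): P(S|T) = (1/4)/(1/2) = 1/2;  -(1/4)·log₂(1/2) = 0.2500
H(S|T) = 0.2500 + 0.0000 + 0.2500
  = 0.5000 bits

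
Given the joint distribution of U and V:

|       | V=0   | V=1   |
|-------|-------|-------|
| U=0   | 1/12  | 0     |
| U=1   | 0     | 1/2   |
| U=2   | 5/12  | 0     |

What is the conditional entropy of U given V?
Marginal P(V) (column sums):
  P(V=0) = 1/12 + 0 + 5/12 = 1/2
  P(V=1) = 0 + 1/2 + 0 = 1/2

H(U|V) = -Σ P(U,V)·log₂ P(U|V), where P(U|V) = P(U,V) / P(V)
  (cells with P(U,V) = 0 contribute 0)
  (U=0,V=0): P(U|V) = (1/12)/(1/2) = 1/6;  -(1/12)·log₂(1/6) = 0.2154
  (U=1,V=1): P(U|V) = (1/2)/(1/2) = 1;  -(1/2)·log₂(1) = 0.0000
  (U=2,V=0): P(U|V) = (5/12)/(1/2) = 5/6;  -(5/12)·log₂(5/6) = 0.1096
H(U|V) = 0.2154 + 0.0000 + 0.1096
  = 0.3250 bits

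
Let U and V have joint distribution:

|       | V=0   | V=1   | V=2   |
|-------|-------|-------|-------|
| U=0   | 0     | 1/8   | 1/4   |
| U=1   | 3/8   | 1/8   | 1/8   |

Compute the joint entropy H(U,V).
H(U,V) = -Σ P(U,V) log₂ P(U,V), summed over the non-zero cells:
H(U,V) = -[(1/8)·log₂(1/8) + (1/4)·log₂(1/4) + (3/8)·log₂(3/8) + (1/8)·log₂(1/8) + (1/8)·log₂(1/8)]
  = 0.3750 + 0.5000 + 0.5306 + 0.3750 + 0.3750
  = 2.1556 bits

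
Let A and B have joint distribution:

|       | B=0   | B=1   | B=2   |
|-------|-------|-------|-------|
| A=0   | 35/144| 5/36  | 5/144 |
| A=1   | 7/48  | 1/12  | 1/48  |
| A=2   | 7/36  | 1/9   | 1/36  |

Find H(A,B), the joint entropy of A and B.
H(A,B) = -Σ P(A,B) log₂ P(A,B), summed over the non-zero cells:
H(A,B) = -[(35/144)·log₂(35/144) + (5/36)·log₂(5/36) + (5/144)·log₂(5/144) + (7/48)·log₂(7/48) + (1/12)·log₂(1/12) + (1/48)·log₂(1/48) + (7/36)·log₂(7/36) + (1/9)·log₂(1/9) + (1/36)·log₂(1/36)]
  = 0.4960 + 0.3956 + 0.1683 + 0.4051 + 0.2987 + 0.1164 + 0.4594 + 0.3522 + 0.1436
  = 2.8353 bits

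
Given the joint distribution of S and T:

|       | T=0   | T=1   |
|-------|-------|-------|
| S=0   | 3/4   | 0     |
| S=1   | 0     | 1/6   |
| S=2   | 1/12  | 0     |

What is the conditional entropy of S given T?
Marginal P(T) (column sums):
  P(T=0) = 3/4 + 0 + 1/12 = 5/6
  P(T=1) = 0 + 1/6 + 0 = 1/6

H(S|T) = -Σ P(S,T)·log₂ P(S|T), where P(S|T) = P(S,T) / P(T)
  (cells with P(S,T) = 0 contribute 0)
  (S=0,T=0): P(S|T) = (3/4)/(5/6) = 9/10;  -(3/4)·log₂(9/10) = 0.1140
  (S=1,T=1): P(S|T) = (1/6)/(1/6) = 1;  -(1/6)·log₂(1) = 0.0000
  (S=2,T=0): P(S|T) = (1/12)/(5/6) = 1/10;  -(1/12)·log₂(1/10) = 0.2768
H(S|T) = 0.1140 + 0.0000 + 0.2768
  = 0.3908 bits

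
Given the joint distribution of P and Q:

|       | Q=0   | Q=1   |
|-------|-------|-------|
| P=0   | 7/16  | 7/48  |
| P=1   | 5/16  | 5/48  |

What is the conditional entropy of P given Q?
Marginal P(Q) (column sums):
  P(Q=0) = 7/16 + 5/16 = 3/4
  P(Q=1) = 7/48 + 5/48 = 1/4

H(P|Q) = -Σ P(P,Q)·log₂ P(P|Q), where P(P|Q) = P(P,Q) / P(Q)
  (P=0,Q=0): P(P|Q) = (7/16)/(3/4) = 7/12;  -(7/16)·log₂(7/12) = 0.3402
  (P=0,Q=1): P(P|Q) = (7/48)/(1/4) = 7/12;  -(7/48)·log₂(7/12) = 0.1134
  (P=1,Q=0): P(P|Q) = (5/16)/(3/4) = 5/12;  -(5/16)·log₂(5/12) = 0.3947
  (P=1,Q=1): P(P|Q) = (5/48)/(1/4) = 5/12;  -(5/48)·log₂(5/12) = 0.1316
H(P|Q) = 0.3402 + 0.1134 + 0.3947 + 0.1316
  = 0.9799 bits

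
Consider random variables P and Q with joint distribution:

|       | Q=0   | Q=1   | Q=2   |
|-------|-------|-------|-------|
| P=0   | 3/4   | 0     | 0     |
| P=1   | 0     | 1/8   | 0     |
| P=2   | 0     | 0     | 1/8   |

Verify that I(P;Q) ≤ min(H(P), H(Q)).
Marginal P(P) (row sums):
  P(P=0) = 3/4 + 0 + 0 = 3/4
  P(P=1) = 0 + 1/8 + 0 = 1/8
  P(P=2) = 0 + 0 + 1/8 = 1/8
Marginal P(Q) (column sums):
  P(Q=0) = 3/4 + 0 + 0 = 3/4
  P(Q=1) = 0 + 1/8 + 0 = 1/8
  P(Q=2) = 0 + 0 + 1/8 = 1/8

H(P) = -[(3/4)·log₂(3/4) + (1/8)·log₂(1/8) + (1/8)·log₂(1/8)]
  = 0.3113 + 0.3750 + 0.3750
  = 1.0613 bits
H(Q) = -[(3/4)·log₂(3/4) + (1/8)·log₂(1/8) + (1/8)·log₂(1/8)]
  = 0.3113 + 0.3750 + 0.3750
  = 1.0613 bits
H(P,Q) = -[(3/4)·log₂(3/4) + (1/8)·log₂(1/8) + (1/8)·log₂(1/8)]
  = 0.3113 + 0.3750 + 0.3750
  = 1.0613 bits

I(P;Q) = H(P) + H(Q) - H(P,Q)
  = 1.0613 + 1.0613 - 1.0613
  = 1.0613 bits

min(H(P), H(Q)) = min(1.0613, 1.0613) = 1.0613 bits
Since 1.0613 ≤ 1.0613, the bound is satisfied ✓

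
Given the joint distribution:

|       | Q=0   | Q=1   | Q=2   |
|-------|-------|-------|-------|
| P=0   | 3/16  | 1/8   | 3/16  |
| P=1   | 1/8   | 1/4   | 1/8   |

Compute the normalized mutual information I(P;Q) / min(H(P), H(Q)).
Marginal P(P) (row sums):
  P(P=0) = 3/16 + 1/8 + 3/16 = 1/2
  P(P=1) = 1/8 + 1/4 + 1/8 = 1/2
Marginal P(Q) (column sums):
  P(Q=0) = 3/16 + 1/8 = 5/16
  P(Q=1) = 1/8 + 1/4 = 3/8
  P(Q=2) = 3/16 + 1/8 = 5/16

H(P) = -[(1/2)·log₂(1/2) + (1/2)·log₂(1/2)]
  = 0.5000 + 0.5000
  = 1.0000 bits
H(Q) = -[(5/16)·log₂(5/16) + (3/8)·log₂(3/8) + (5/16)·log₂(5/16)]
  = 0.5244 + 0.5306 + 0.5244
  = 1.5794 bits
H(P,Q) = -[(3/16)·log₂(3/16) + (1/8)·log₂(1/8) + (3/16)·log₂(3/16) + (1/8)·log₂(1/8) + (1/4)·log₂(1/4) + (1/8)·log₂(1/8)]
  = 0.4528 + 0.3750 + 0.4528 + 0.3750 + 0.5000 + 0.3750
  = 2.5306 bits

I(P;Q) = H(P) + H(Q) - H(P,Q)
  = 1.0000 + 1.5794 - 2.5306
  = 0.0488 bits

min(H(P), H(Q)) = min(1.0000, 1.5794) = 1.0000 bits
Normalized MI = 0.0488 / 1.0000 = 0.0488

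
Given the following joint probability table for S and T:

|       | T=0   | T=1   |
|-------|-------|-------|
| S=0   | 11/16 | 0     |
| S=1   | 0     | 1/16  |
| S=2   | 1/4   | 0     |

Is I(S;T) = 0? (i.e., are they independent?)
Marginal P(S) (row sums):
  P(S=0) = 11/16 + 0 = 11/16
  P(S=1) = 0 + 1/16 = 1/16
  P(S=2) = 1/4 + 0 = 1/4
Marginal P(T) (column sums):
  P(T=0) = 11/16 + 0 + 1/4 = 15/16
  P(T=1) = 0 + 1/16 + 0 = 1/16

S and T are independent iff P(S=i,T=j) = P(S=i)·P(T=j) for every cell.
  P(S=0)·P(T=0) = 11/16 × 15/16 = 165/256, but P(S=0,T=0) = 11/16 ✗

No, S and T are not independent. Quantitatively, I(S;T) > 0:

H(S) = -[(11/16)·log₂(11/16) + (1/16)·log₂(1/16) + (1/4)·log₂(1/4)]
  = 0.3716 + 0.2500 + 0.5000
  = 1.1216 bits
H(T) = -[(15/16)·log₂(15/16) + (1/16)·log₂(1/16)]
  = 0.0873 + 0.2500
  = 0.3373 bits
H(S,T) = -[(11/16)·log₂(11/16) + (1/16)·log₂(1/16) + (1/4)·log₂(1/4)]
  = 0.3716 + 0.2500 + 0.5000
  = 1.1216 bits
I(S;T) = H(S) + H(T) - H(S,T) = 1.1216 + 0.3373 - 1.1216 = 0.3373 bits > 0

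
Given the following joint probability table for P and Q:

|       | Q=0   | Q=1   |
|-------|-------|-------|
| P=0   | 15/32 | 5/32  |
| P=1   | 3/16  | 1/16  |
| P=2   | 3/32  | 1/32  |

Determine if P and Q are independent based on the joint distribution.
Marginal P(P) (row sums):
  P(P=0) = 15/32 + 5/32 = 5/8
  P(P=1) = 3/16 + 1/16 = 1/4
  P(P=2) = 3/32 + 1/32 = 1/8
Marginal P(Q) (column sums):
  P(Q=0) = 15/32 + 3/16 + 3/32 = 3/4
  P(Q=1) = 5/32 + 1/16 + 1/32 = 1/4

P and Q are independent iff P(P=i,Q=j) = P(P=i)·P(Q=j) for every cell.
  P(P=0)·P(Q=0) = 5/8 × 3/4 = 15/32 = P(P=0,Q=0) ✓
  P(P=0)·P(Q=1) = 5/8 × 1/4 = 5/32 = P(P=0,Q=1) ✓
  P(P=1)·P(Q=0) = 1/4 × 3/4 = 3/16 = P(P=1,Q=0) ✓
  P(P=1)·P(Q=1) = 1/4 × 1/4 = 1/16 = P(P=1,Q=1) ✓
  P(P=2)·P(Q=0) = 1/8 × 3/4 = 3/32 = P(P=2,Q=0) ✓
  P(P=2)·P(Q=1) = 1/8 × 1/4 = 1/32 = P(P=2,Q=1) ✓

Yes, P and Q are independent: every cell factors, so I(P;Q) = 0 bits.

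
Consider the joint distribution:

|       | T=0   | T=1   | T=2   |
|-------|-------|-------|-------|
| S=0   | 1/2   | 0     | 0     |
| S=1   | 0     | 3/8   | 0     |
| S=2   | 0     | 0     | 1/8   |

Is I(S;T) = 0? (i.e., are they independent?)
Marginal P(S) (row sums):
  P(S=0) = 1/2 + 0 + 0 = 1/2
  P(S=1) = 0 + 3/8 + 0 = 3/8
  P(S=2) = 0 + 0 + 1/8 = 1/8
Marginal P(T) (column sums):
  P(T=0) = 1/2 + 0 + 0 = 1/2
  P(T=1) = 0 + 3/8 + 0 = 3/8
  P(T=2) = 0 + 0 + 1/8 = 1/8

S and T are independent iff P(S=i,T=j) = P(S=i)·P(T=j) for every cell.
  P(S=0)·P(T=0) = 1/2 × 1/2 = 1/4, but P(S=0,T=0) = 1/2 ✗

No, S and T are not independent. Quantitatively, I(S;T) > 0:

H(S) = -[(1/2)·log₂(1/2) + (3/8)·log₂(3/8) + (1/8)·log₂(1/8)]
  = 0.5000 + 0.5306 + 0.3750
  = 1.4056 bits
H(T) = -[(1/2)·log₂(1/2) + (3/8)·log₂(3/8) + (1/8)·log₂(1/8)]
  = 0.5000 + 0.5306 + 0.3750
  = 1.4056 bits
H(S,T) = -[(1/2)·log₂(1/2) + (3/8)·log₂(3/8) + (1/8)·log₂(1/8)]
  = 0.5000 + 0.5306 + 0.3750
  = 1.4056 bits
I(S;T) = H(S) + H(T) - H(S,T) = 1.4056 + 1.4056 - 1.4056 = 1.4056 bits > 0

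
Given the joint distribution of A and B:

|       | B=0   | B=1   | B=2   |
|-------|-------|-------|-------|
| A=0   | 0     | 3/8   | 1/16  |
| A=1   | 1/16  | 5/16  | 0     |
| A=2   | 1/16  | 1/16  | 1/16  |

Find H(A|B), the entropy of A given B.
Marginal P(B) (column sums):
  P(B=0) = 0 + 1/16 + 1/16 = 1/8
  P(B=1) = 3/8 + 5/16 + 1/16 = 3/4
  P(B=2) = 1/16 + 0 + 1/16 = 1/8

H(A|B) = -Σ P(A,B)·log₂ P(A|B), where P(A|B) = P(A,B) / P(B)
  (cells with P(A,B) = 0 contribute 0)
  (A=0,B=1): P(A|B) = (3/8)/(3/4) = 1/2;  -(3/8)·log₂(1/2) = 0.3750
  (A=0,B=2): P(A|B) = (1/16)/(1/8) = 1/2;  -(1/16)·log₂(1/2) = 0.0625
  (A=1,B=0): P(A|B) = (1/16)/(1/8) = 1/2;  -(1/16)·log₂(1/2) = 0.0625
  (A=1,B=1): P(A|B) = (5/16)/(3/4) = 5/12;  -(5/16)·log₂(5/12) = 0.3947
  (A=2,B=0): P(A|B) = (1/16)/(1/8) = 1/2;  -(1/16)·log₂(1/2) = 0.0625
  (A=2,B=1): P(A|B) = (1/16)/(3/4) = 1/12;  -(1/16)·log₂(1/12) = 0.2241
  (A=2,B=2): P(A|B) = (1/16)/(1/8) = 1/2;  -(1/16)·log₂(1/2) = 0.0625
H(A|B) = 0.3750 + 0.0625 + 0.0625 + 0.3947 + 0.0625 + 0.2241 + 0.0625
  = 1.2438 bits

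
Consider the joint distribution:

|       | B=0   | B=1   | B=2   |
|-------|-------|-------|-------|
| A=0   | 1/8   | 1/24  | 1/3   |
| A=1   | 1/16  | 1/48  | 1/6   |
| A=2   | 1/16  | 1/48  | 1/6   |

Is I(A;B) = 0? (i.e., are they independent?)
Marginal P(A) (row sums):
  P(A=0) = 1/8 + 1/24 + 1/3 = 1/2
  P(A=1) = 1/16 + 1/48 + 1/6 = 1/4
  P(A=2) = 1/16 + 1/48 + 1/6 = 1/4
Marginal P(B) (column sums):
  P(B=0) = 1/8 + 1/16 + 1/16 = 1/4
  P(B=1) = 1/24 + 1/48 + 1/48 = 1/12
  P(B=2) = 1/3 + 1/6 + 1/6 = 2/3

A and B are independent iff P(A=i,B=j) = P(A=i)·P(B=j) for every cell.
  P(A=0)·P(B=0) = 1/2 × 1/4 = 1/8 = P(A=0,B=0) ✓
  P(A=0)·P(B=1) = 1/2 × 1/12 = 1/24 = P(A=0,B=1) ✓
  P(A=0)·P(B=2) = 1/2 × 2/3 = 1/3 = P(A=0,B=2) ✓
  P(A=1)·P(B=0) = 1/4 × 1/4 = 1/16 = P(A=1,B=0) ✓
  P(A=1)·P(B=1) = 1/4 × 1/12 = 1/48 = P(A=1,B=1) ✓
  P(A=1)·P(B=2) = 1/4 × 2/3 = 1/6 = P(A=1,B=2) ✓
  P(A=2)·P(B=0) = 1/4 × 1/4 = 1/16 = P(A=2,B=0) ✓
  P(A=2)·P(B=1) = 1/4 × 1/12 = 1/48 = P(A=2,B=1) ✓
  P(A=2)·P(B=2) = 1/4 × 2/3 = 1/6 = P(A=2,B=2) ✓

Yes, A and B are independent: every cell factors, so I(A;B) = 0 bits.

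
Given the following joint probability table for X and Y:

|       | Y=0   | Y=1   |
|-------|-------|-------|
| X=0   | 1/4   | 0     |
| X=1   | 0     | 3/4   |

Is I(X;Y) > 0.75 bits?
Marginal P(X) (row sums):
  P(X=0) = 1/4 + 0 = 1/4
  P(X=1) = 0 + 3/4 = 3/4
Marginal P(Y) (column sums):
  P(Y=0) = 1/4 + 0 = 1/4
  P(Y=1) = 0 + 3/4 = 3/4

H(X) = -[(1/4)·log₂(1/4) + (3/4)·log₂(3/4)]
  = 0.5000 + 0.3113
  = 0.8113 bits
H(Y) = -[(1/4)·log₂(1/4) + (3/4)·log₂(3/4)]
  = 0.5000 + 0.3113
  = 0.8113 bits
H(X,Y) = -[(1/4)·log₂(1/4) + (3/4)·log₂(3/4)]
  = 0.5000 + 0.3113
  = 0.8113 bits

I(X;Y) = H(X) + H(Y) - H(X,Y)
  = 0.8113 + 0.8113 - 0.8113
  = 0.8113 bits

Yes. I(X;Y) = 0.8113 bits, which is > 0.75 bits.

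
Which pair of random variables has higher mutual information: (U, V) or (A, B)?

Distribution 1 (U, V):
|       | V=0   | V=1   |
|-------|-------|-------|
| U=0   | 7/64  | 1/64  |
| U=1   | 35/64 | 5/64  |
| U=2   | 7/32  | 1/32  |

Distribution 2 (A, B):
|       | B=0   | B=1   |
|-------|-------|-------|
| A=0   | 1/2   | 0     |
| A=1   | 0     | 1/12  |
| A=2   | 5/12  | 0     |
Distribution 1 (U, V):
Marginal P(U) (row sums):
  P(U=0) = 7/64 + 1/64 = 1/8
  P(U=1) = 35/64 + 5/64 = 5/8
  P(U=2) = 7/32 + 1/32 = 1/4
Marginal P(V) (column sums):
  P(V=0) = 7/64 + 35/64 + 7/32 = 7/8
  P(V=1) = 1/64 + 5/64 + 1/32 = 1/8

H(U) = -[(1/8)·log₂(1/8) + (5/8)·log₂(5/8) + (1/4)·log₂(1/4)]
  = 0.3750 + 0.4238 + 0.5000
  = 1.2988 bits
H(V) = -[(7/8)·log₂(7/8) + (1/8)·log₂(1/8)]
  = 0.1686 + 0.3750
  = 0.5436 bits
H(U,V) = -[(7/64)·log₂(7/64) + (1/64)·log₂(1/64) + (35/64)·log₂(35/64) + (5/64)·log₂(5/64) + (7/32)·log₂(7/32) + (1/32)·log₂(1/32)]
  = 0.3492 + 0.0938 + 0.4762 + 0.2873 + 0.4796 + 0.1563
  = 1.8424 bits

I(U;V) = H(U) + H(V) - H(U,V)
  = 1.2988 + 0.5436 - 1.8424
  = 0.0000 bits

Distribution 2 (A, B):
Marginal P(A) (row sums):
  P(A=0) = 1/2 + 0 = 1/2
  P(A=1) = 0 + 1/12 = 1/12
  P(A=2) = 5/12 + 0 = 5/12
Marginal P(B) (column sums):
  P(B=0) = 1/2 + 0 + 5/12 = 11/12
  P(B=1) = 0 + 1/12 + 0 = 1/12

H(A) = -[(1/2)·log₂(1/2) + (1/12)·log₂(1/12) + (5/12)·log₂(5/12)]
  = 0.5000 + 0.2987 + 0.5263
  = 1.3250 bits
H(B) = -[(11/12)·log₂(11/12) + (1/12)·log₂(1/12)]
  = 0.1151 + 0.2987
  = 0.4138 bits
H(A,B) = -[(1/2)·log₂(1/2) + (1/12)·log₂(1/12) + (5/12)·log₂(5/12)]
  = 0.5000 + 0.2987 + 0.5263
  = 1.3250 bits

I(A;B) = H(A) + H(B) - H(A,B)
  = 1.3250 + 0.4138 - 1.3250
  = 0.4138 bits

I(A;B) = 0.4138 bits > I(U;V) = 0.0000 bits, so (A, B) has the higher mutual information (stronger dependence).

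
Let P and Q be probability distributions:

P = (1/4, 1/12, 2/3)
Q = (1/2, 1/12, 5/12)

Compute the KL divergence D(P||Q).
D(P||Q) = Σ P(i) log₂(P(i)/Q(i))
  i=0: (1/4) × log₂((1/4)/(1/2)) = (1/4) × log₂(1/2) = -0.2500
  i=1: (1/12) × log₂((1/12)/(1/12)) = (1/12) × log₂(1) = 0.0000
  i=2: (2/3) × log₂((2/3)/(5/12)) = (2/3) × log₂(8/5) = 0.4520
D(P||Q) = -0.2500 + 0.0000 + 0.4520
  = 0.2020 bits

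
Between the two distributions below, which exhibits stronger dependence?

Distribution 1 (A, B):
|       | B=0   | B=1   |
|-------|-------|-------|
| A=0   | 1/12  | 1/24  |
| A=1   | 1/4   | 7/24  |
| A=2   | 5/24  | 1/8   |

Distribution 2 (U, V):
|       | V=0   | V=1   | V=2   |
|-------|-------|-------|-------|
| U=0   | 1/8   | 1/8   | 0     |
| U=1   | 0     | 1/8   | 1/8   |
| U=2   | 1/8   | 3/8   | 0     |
Distribution 1 (A, B):
Marginal P(A) (row sums):
  P(A=0) = 1/12 + 1/24 = 1/8
  P(A=1) = 1/4 + 7/24 = 13/24
  P(A=2) = 5/24 + 1/8 = 1/3
Marginal P(B) (column sums):
  P(B=0) = 1/12 + 1/4 + 5/24 = 13/24
  P(B=1) = 1/24 + 7/24 + 1/8 = 11/24

H(A) = -[(1/8)·log₂(1/8) + (13/24)·log₂(13/24) + (1/3)·log₂(1/3)]
  = 0.3750 + 0.4791 + 0.5283
  = 1.3824 bits
H(B) = -[(13/24)·log₂(13/24) + (11/24)·log₂(11/24)]
  = 0.4791 + 0.5159
  = 0.9950 bits
H(A,B) = -[(1/12)·log₂(1/12) + (1/24)·log₂(1/24) + (1/4)·log₂(1/4) + (7/24)·log₂(7/24) + (5/24)·log₂(5/24) + (1/8)·log₂(1/8)]
  = 0.2987 + 0.1910 + 0.5000 + 0.5185 + 0.4715 + 0.3750
  = 2.3547 bits

I(A;B) = H(A) + H(B) - H(A,B)
  = 1.3824 + 0.9950 - 2.3547
  = 0.0227 bits

Distribution 2 (U, V):
Marginal P(U) (row sums):
  P(U=0) = 1/8 + 1/8 + 0 = 1/4
  P(U=1) = 0 + 1/8 + 1/8 = 1/4
  P(U=2) = 1/8 + 3/8 + 0 = 1/2
Marginal P(V) (column sums):
  P(V=0) = 1/8 + 0 + 1/8 = 1/4
  P(V=1) = 1/8 + 1/8 + 3/8 = 5/8
  P(V=2) = 0 + 1/8 + 0 = 1/8

H(U) = -[(1/4)·log₂(1/4) + (1/4)·log₂(1/4) + (1/2)·log₂(1/2)]
  = 0.5000 + 0.5000 + 0.5000
  = 1.5000 bits
H(V) = -[(1/4)·log₂(1/4) + (5/8)·log₂(5/8) + (1/8)·log₂(1/8)]
  = 0.5000 + 0.4238 + 0.3750
  = 1.2988 bits
H(U,V) = -[(1/8)·log₂(1/8) + (1/8)·log₂(1/8) + (1/8)·log₂(1/8) + (1/8)·log₂(1/8) + (1/8)·log₂(1/8) + (3/8)·log₂(3/8)]
  = 0.3750 + 0.3750 + 0.3750 + 0.3750 + 0.3750 + 0.5306
  = 2.4056 bits

I(U;V) = H(U) + H(V) - H(U,V)
  = 1.5000 + 1.2988 - 2.4056
  = 0.3932 bits

I(U;V) = 0.3932 bits > I(A;B) = 0.0227 bits, so (U, V) has the higher mutual information (stronger dependence).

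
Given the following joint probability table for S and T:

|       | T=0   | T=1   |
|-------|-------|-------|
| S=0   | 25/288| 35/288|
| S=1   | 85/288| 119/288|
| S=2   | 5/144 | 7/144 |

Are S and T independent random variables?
Marginal P(S) (row sums):
  P(S=0) = 25/288 + 35/288 = 5/24
  P(S=1) = 85/288 + 119/288 = 17/24
  P(S=2) = 5/144 + 7/144 = 1/12
Marginal P(T) (column sums):
  P(T=0) = 25/288 + 85/288 + 5/144 = 5/12
  P(T=1) = 35/288 + 119/288 + 7/144 = 7/12

S and T are independent iff P(S=i,T=j) = P(S=i)·P(T=j) for every cell.
  P(S=0)·P(T=0) = 5/24 × 5/12 = 25/288 = P(S=0,T=0) ✓
  P(S=0)·P(T=1) = 5/24 × 7/12 = 35/288 = P(S=0,T=1) ✓
  P(S=1)·P(T=0) = 17/24 × 5/12 = 85/288 = P(S=1,T=0) ✓
  P(S=1)·P(T=1) = 17/24 × 7/12 = 119/288 = P(S=1,T=1) ✓
  P(S=2)·P(T=0) = 1/12 × 5/12 = 5/144 = P(S=2,T=0) ✓
  P(S=2)·P(T=1) = 1/12 × 7/12 = 7/144 = P(S=2,T=1) ✓

Yes, S and T are independent: every cell factors, so I(S;T) = 0 bits.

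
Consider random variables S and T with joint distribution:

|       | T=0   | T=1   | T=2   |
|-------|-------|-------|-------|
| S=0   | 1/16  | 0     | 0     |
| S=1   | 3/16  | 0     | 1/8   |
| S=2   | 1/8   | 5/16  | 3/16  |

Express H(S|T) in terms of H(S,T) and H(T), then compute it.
H(S|T) = H(S,T) - H(T)

Marginal P(T) (column sums):
  P(T=0) = 1/16 + 3/16 + 1/8 = 3/8
  P(T=1) = 0 + 0 + 5/16 = 5/16
  P(T=2) = 0 + 1/8 + 3/16 = 5/16

H(S,T) = -[(1/16)·log₂(1/16) + (3/16)·log₂(3/16) + (1/8)·log₂(1/8) + (1/8)·log₂(1/8) + (5/16)·log₂(5/16) + (3/16)·log₂(3/16)]
  = 0.2500 + 0.4528 + 0.3750 + 0.3750 + 0.5244 + 0.4528
  = 2.4300 bits
H(T) = -[(3/8)·log₂(3/8) + (5/16)·log₂(5/16) + (5/16)·log₂(5/16)]
  = 0.5306 + 0.5244 + 0.5244
  = 1.5794 bits

H(S|T) = 2.4300 - 1.5794 = 0.8506 bits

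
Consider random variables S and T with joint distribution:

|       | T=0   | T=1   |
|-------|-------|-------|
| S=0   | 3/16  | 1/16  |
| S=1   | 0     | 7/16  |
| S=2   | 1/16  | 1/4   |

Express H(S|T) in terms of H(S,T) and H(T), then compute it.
H(S|T) = H(S,T) - H(T)

Marginal P(T) (column sums):
  P(T=0) = 3/16 + 0 + 1/16 = 1/4
  P(T=1) = 1/16 + 7/16 + 1/4 = 3/4

H(S,T) = -[(3/16)·log₂(3/16) + (1/16)·log₂(1/16) + (7/16)·log₂(7/16) + (1/16)·log₂(1/16) + (1/4)·log₂(1/4)]
  = 0.4528 + 0.2500 + 0.5218 + 0.2500 + 0.5000
  = 1.9746 bits
H(T) = -[(1/4)·log₂(1/4) + (3/4)·log₂(3/4)]
  = 0.5000 + 0.3113
  = 0.8113 bits

H(S|T) = 1.9746 - 0.8113 = 1.1633 bits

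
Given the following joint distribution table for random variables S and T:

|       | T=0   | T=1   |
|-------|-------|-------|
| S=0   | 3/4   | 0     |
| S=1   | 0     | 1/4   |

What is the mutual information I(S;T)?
Marginal P(S) (row sums):
  P(S=0) = 3/4 + 0 = 3/4
  P(S=1) = 0 + 1/4 = 1/4
Marginal P(T) (column sums):
  P(T=0) = 3/4 + 0 = 3/4
  P(T=1) = 0 + 1/4 = 1/4

H(S) = -[(3/4)·log₂(3/4) + (1/4)·log₂(1/4)]
  = 0.3113 + 0.5000
  = 0.8113 bits
H(T) = -[(3/4)·log₂(3/4) + (1/4)·log₂(1/4)]
  = 0.3113 + 0.5000
  = 0.8113 bits
H(S,T) = -[(3/4)·log₂(3/4) + (1/4)·log₂(1/4)]
  = 0.3113 + 0.5000
  = 0.8113 bits

I(S;T) = H(S) + H(T) - H(S,T)
  = 0.8113 + 0.8113 - 0.8113
  = 0.8113 bits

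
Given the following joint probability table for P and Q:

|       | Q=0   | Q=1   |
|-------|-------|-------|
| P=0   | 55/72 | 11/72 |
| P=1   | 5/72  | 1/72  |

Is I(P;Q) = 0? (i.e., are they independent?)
Marginal P(P) (row sums):
  P(P=0) = 55/72 + 11/72 = 11/12
  P(P=1) = 5/72 + 1/72 = 1/12
Marginal P(Q) (column sums):
  P(Q=0) = 55/72 + 5/72 = 5/6
  P(Q=1) = 11/72 + 1/72 = 1/6

P and Q are independent iff P(P=i,Q=j) = P(P=i)·P(Q=j) for every cell.
  P(P=0)·P(Q=0) = 11/12 × 5/6 = 55/72 = P(P=0,Q=0) ✓
  P(P=0)·P(Q=1) = 11/12 × 1/6 = 11/72 = P(P=0,Q=1) ✓
  P(P=1)·P(Q=0) = 1/12 × 5/6 = 5/72 = P(P=1,Q=0) ✓
  P(P=1)·P(Q=1) = 1/12 × 1/6 = 1/72 = P(P=1,Q=1) ✓

Yes, P and Q are independent: every cell factors, so I(P;Q) = 0 bits.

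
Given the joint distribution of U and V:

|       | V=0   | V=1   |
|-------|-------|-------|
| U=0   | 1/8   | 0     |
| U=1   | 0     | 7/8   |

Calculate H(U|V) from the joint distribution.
Marginal P(V) (column sums):
  P(V=0) = 1/8 + 0 = 1/8
  P(V=1) = 0 + 7/8 = 7/8

H(U|V) = -Σ P(U,V)·log₂ P(U|V), where P(U|V) = P(U,V) / P(V)
  (cells with P(U,V) = 0 contribute 0)
  (U=0,V=0): P(U|V) = (1/8)/(1/8) = 1;  -(1/8)·log₂(1) = 0.0000
  (U=1,V=1): P(U|V) = (7/8)/(7/8) = 1;  -(7/8)·log₂(1) = 0.0000
H(U|V) = 0.0000 + 0.0000
  = 0.0000 bits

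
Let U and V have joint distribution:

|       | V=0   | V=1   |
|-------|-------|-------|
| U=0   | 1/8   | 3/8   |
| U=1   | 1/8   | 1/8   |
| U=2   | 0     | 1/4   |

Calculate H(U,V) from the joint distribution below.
H(U,V) = -Σ P(U,V) log₂ P(U,V), summed over the non-zero cells:
H(U,V) = -[(1/8)·log₂(1/8) + (3/8)·log₂(3/8) + (1/8)·log₂(1/8) + (1/8)·log₂(1/8) + (1/4)·log₂(1/4)]
  = 0.3750 + 0.5306 + 0.3750 + 0.3750 + 0.5000
  = 2.1556 bits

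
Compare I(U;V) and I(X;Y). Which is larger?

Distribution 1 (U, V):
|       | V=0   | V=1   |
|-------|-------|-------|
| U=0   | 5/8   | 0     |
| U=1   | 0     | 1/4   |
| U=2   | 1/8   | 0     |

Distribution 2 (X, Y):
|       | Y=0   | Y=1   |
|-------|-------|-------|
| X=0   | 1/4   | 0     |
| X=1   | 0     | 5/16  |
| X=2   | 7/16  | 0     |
Distribution 1 (U, V):
Marginal P(U) (row sums):
  P(U=0) = 5/8 + 0 = 5/8
  P(U=1) = 0 + 1/4 = 1/4
  P(U=2) = 1/8 + 0 = 1/8
Marginal P(V) (column sums):
  P(V=0) = 5/8 + 0 + 1/8 = 3/4
  P(V=1) = 0 + 1/4 + 0 = 1/4

H(U) = -[(5/8)·log₂(5/8) + (1/4)·log₂(1/4) + (1/8)·log₂(1/8)]
  = 0.4238 + 0.5000 + 0.3750
  = 1.2988 bits
H(V) = -[(3/4)·log₂(3/4) + (1/4)·log₂(1/4)]
  = 0.3113 + 0.5000
  = 0.8113 bits
H(U,V) = -[(5/8)·log₂(5/8) + (1/4)·log₂(1/4) + (1/8)·log₂(1/8)]
  = 0.4238 + 0.5000 + 0.3750
  = 1.2988 bits

I(U;V) = H(U) + H(V) - H(U,V)
  = 1.2988 + 0.8113 - 1.2988
  = 0.8113 bits

Distribution 2 (X, Y):
Marginal P(X) (row sums):
  P(X=0) = 1/4 + 0 = 1/4
  P(X=1) = 0 + 5/16 = 5/16
  P(X=2) = 7/16 + 0 = 7/16
Marginal P(Y) (column sums):
  P(Y=0) = 1/4 + 0 + 7/16 = 11/16
  P(Y=1) = 0 + 5/16 + 0 = 5/16

H(X) = -[(1/4)·log₂(1/4) + (5/16)·log₂(5/16) + (7/16)·log₂(7/16)]
  = 0.5000 + 0.5244 + 0.5218
  = 1.5462 bits
H(Y) = -[(11/16)·log₂(11/16) + (5/16)·log₂(5/16)]
  = 0.3716 + 0.5244
  = 0.8960 bits
H(X,Y) = -[(1/4)·log₂(1/4) + (5/16)·log₂(5/16) + (7/16)·log₂(7/16)]
  = 0.5000 + 0.5244 + 0.5218
  = 1.5462 bits

I(X;Y) = H(X) + H(Y) - H(X,Y)
  = 1.5462 + 0.8960 - 1.5462
  = 0.8960 bits

I(X;Y) = 0.8960 bits > I(U;V) = 0.8113 bits, so (X, Y) has the higher mutual information (stronger dependence).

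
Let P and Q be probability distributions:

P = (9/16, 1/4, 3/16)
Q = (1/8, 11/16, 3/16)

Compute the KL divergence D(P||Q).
D(P||Q) = Σ P(i) log₂(P(i)/Q(i))
  i=0: (9/16) × log₂((9/16)/(1/8)) = (9/16) × log₂(9/2) = 1.2206
  i=1: (1/4) × log₂((1/4)/(11/16)) = (1/4) × log₂(4/11) = -0.3649
  i=2: (3/16) × log₂((3/16)/(3/16)) = (3/16) × log₂(1) = 0.0000
D(P||Q) = 1.2206 - 0.3649 + 0.0000
  = 0.8557 bits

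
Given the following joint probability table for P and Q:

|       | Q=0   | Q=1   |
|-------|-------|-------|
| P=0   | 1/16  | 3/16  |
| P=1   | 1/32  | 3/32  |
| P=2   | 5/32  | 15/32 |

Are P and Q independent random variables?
Marginal P(P) (row sums):
  P(P=0) = 1/16 + 3/16 = 1/4
  P(P=1) = 1/32 + 3/32 = 1/8
  P(P=2) = 5/32 + 15/32 = 5/8
Marginal P(Q) (column sums):
  P(Q=0) = 1/16 + 1/32 + 5/32 = 1/4
  P(Q=1) = 3/16 + 3/32 + 15/32 = 3/4

P and Q are independent iff P(P=i,Q=j) = P(P=i)·P(Q=j) for every cell.
  P(P=0)·P(Q=0) = 1/4 × 1/4 = 1/16 = P(P=0,Q=0) ✓
  P(P=0)·P(Q=1) = 1/4 × 3/4 = 3/16 = P(P=0,Q=1) ✓
  P(P=1)·P(Q=0) = 1/8 × 1/4 = 1/32 = P(P=1,Q=0) ✓
  P(P=1)·P(Q=1) = 1/8 × 3/4 = 3/32 = P(P=1,Q=1) ✓
  P(P=2)·P(Q=0) = 5/8 × 1/4 = 5/32 = P(P=2,Q=0) ✓
  P(P=2)·P(Q=1) = 5/8 × 3/4 = 15/32 = P(P=2,Q=1) ✓

Yes, P and Q are independent: every cell factors, so I(P;Q) = 0 bits.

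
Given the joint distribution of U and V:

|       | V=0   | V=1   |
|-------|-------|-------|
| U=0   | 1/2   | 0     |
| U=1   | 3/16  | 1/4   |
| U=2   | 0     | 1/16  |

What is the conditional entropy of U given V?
Marginal P(V) (column sums):
  P(V=0) = 1/2 + 3/16 + 0 = 11/16
  P(V=1) = 0 + 1/4 + 1/16 = 5/16

H(U|V) = -Σ P(U,V)·log₂ P(U|V), where P(U|V) = P(U,V) / P(V)
  (cells with P(U,V) = 0 contribute 0)
  (U=0,V=0): P(U|V) = (1/2)/(11/16) = 8/11;  -(1/2)·log₂(8/11) = 0.2297
  (U=1,V=0): P(U|V) = (3/16)/(11/16) = 3/11;  -(3/16)·log₂(3/11) = 0.3515
  (U=1,V=1): P(U|V) = (1/4)/(5/16) = 4/5;  -(1/4)·log₂(4/5) = 0.0805
  (U=2,V=1): P(U|V) = (1/16)/(5/16) = 1/5;  -(1/16)·log₂(1/5) = 0.1451
H(U|V) = 0.2297 + 0.3515 + 0.0805 + 0.1451
  = 0.8068 bits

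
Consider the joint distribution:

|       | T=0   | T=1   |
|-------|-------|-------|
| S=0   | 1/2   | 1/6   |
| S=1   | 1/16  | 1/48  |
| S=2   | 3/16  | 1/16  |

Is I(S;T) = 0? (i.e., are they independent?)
Marginal P(S) (row sums):
  P(S=0) = 1/2 + 1/6 = 2/3
  P(S=1) = 1/16 + 1/48 = 1/12
  P(S=2) = 3/16 + 1/16 = 1/4
Marginal P(T) (column sums):
  P(T=0) = 1/2 + 1/16 + 3/16 = 3/4
  P(T=1) = 1/6 + 1/48 + 1/16 = 1/4

S and T are independent iff P(S=i,T=j) = P(S=i)·P(T=j) for every cell.
  P(S=0)·P(T=0) = 2/3 × 3/4 = 1/2 = P(S=0,T=0) ✓
  P(S=0)·P(T=1) = 2/3 × 1/4 = 1/6 = P(S=0,T=1) ✓
  P(S=1)·P(T=0) = 1/12 × 3/4 = 1/16 = P(S=1,T=0) ✓
  P(S=1)·P(T=1) = 1/12 × 1/4 = 1/48 = P(S=1,T=1) ✓
  P(S=2)·P(T=0) = 1/4 × 3/4 = 3/16 = P(S=2,T=0) ✓
  P(S=2)·P(T=1) = 1/4 × 1/4 = 1/16 = P(S=2,T=1) ✓

Yes, S and T are independent: every cell factors, so I(S;T) = 0 bits.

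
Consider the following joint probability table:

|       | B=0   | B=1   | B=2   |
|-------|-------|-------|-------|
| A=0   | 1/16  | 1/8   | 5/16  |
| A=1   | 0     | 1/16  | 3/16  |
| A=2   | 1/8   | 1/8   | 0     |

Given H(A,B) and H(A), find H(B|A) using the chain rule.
From the chain rule: H(A,B) = H(A) + H(B|A)
Therefore: H(B|A) = H(A,B) - H(A)

H(A,B) = -[(1/16)·log₂(1/16) + (1/8)·log₂(1/8) + (5/16)·log₂(5/16) + (1/16)·log₂(1/16) + (3/16)·log₂(3/16) + (1/8)·log₂(1/8) + (1/8)·log₂(1/8)]
  = 0.2500 + 0.3750 + 0.5244 + 0.2500 + 0.4528 + 0.3750 + 0.3750
  = 2.6022 bits
Marginal P(A) (row sums):
  P(A=0) = 1/16 + 1/8 + 5/16 = 1/2
  P(A=1) = 0 + 1/16 + 3/16 = 1/4
  P(A=2) = 1/8 + 1/8 + 0 = 1/4
H(A) = -[(1/2)·log₂(1/2) + (1/4)·log₂(1/4) + (1/4)·log₂(1/4)]
  = 0.5000 + 0.5000 + 0.5000
  = 1.5000 bits

H(B|A) = 2.6022 - 1.5000 = 1.1022 bits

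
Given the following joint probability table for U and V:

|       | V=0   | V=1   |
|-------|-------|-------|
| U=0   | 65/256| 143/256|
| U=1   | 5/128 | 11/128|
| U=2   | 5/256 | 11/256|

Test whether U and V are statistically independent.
Marginal P(U) (row sums):
  P(U=0) = 65/256 + 143/256 = 13/16
  P(U=1) = 5/128 + 11/128 = 1/8
  P(U=2) = 5/256 + 11/256 = 1/16
Marginal P(V) (column sums):
  P(V=0) = 65/256 + 5/128 + 5/256 = 5/16
  P(V=1) = 143/256 + 11/128 + 11/256 = 11/16

U and V are independent iff P(U=i,V=j) = P(U=i)·P(V=j) for every cell.
  P(U=0)·P(V=0) = 13/16 × 5/16 = 65/256 = P(U=0,V=0) ✓
  P(U=0)·P(V=1) = 13/16 × 11/16 = 143/256 = P(U=0,V=1) ✓
  P(U=1)·P(V=0) = 1/8 × 5/16 = 5/128 = P(U=1,V=0) ✓
  P(U=1)·P(V=1) = 1/8 × 11/16 = 11/128 = P(U=1,V=1) ✓
  P(U=2)·P(V=0) = 1/16 × 5/16 = 5/256 = P(U=2,V=0) ✓
  P(U=2)·P(V=1) = 1/16 × 11/16 = 11/256 = P(U=2,V=1) ✓

Yes, U and V are independent: every cell factors, so I(U;V) = 0 bits.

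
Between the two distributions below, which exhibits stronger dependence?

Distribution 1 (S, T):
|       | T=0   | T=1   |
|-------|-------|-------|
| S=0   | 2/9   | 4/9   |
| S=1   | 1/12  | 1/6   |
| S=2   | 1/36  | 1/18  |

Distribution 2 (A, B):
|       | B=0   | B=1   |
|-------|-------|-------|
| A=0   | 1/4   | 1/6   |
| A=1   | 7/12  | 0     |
Distribution 1 (S, T):
Marginal P(S) (row sums):
  P(S=0) = 2/9 + 4/9 = 2/3
  P(S=1) = 1/12 + 1/6 = 1/4
  P(S=2) = 1/36 + 1/18 = 1/12
Marginal P(T) (column sums):
  P(T=0) = 2/9 + 1/12 + 1/36 = 1/3
  P(T=1) = 4/9 + 1/6 + 1/18 = 2/3

H(S) = -[(2/3)·log₂(2/3) + (1/4)·log₂(1/4) + (1/12)·log₂(1/12)]
  = 0.3900 + 0.5000 + 0.2987
  = 1.1887 bits
H(T) = -[(1/3)·log₂(1/3) + (2/3)·log₂(2/3)]
  = 0.5283 + 0.3900
  = 0.9183 bits
H(S,T) = -[(2/9)·log₂(2/9) + (4/9)·log₂(4/9) + (1/12)·log₂(1/12) + (1/6)·log₂(1/6) + (1/36)·log₂(1/36) + (1/18)·log₂(1/18)]
  = 0.4822 + 0.5200 + 0.2987 + 0.4308 + 0.1436 + 0.2317
  = 2.1070 bits

I(S;T) = H(S) + H(T) - H(S,T)
  = 1.1887 + 0.9183 - 2.1070
  = 0.0000 bits

Distribution 2 (A, B):
Marginal P(A) (row sums):
  P(A=0) = 1/4 + 1/6 = 5/12
  P(A=1) = 7/12 + 0 = 7/12
Marginal P(B) (column sums):
  P(B=0) = 1/4 + 7/12 = 5/6
  P(B=1) = 1/6 + 0 = 1/6

H(A) = -[(5/12)·log₂(5/12) + (7/12)·log₂(7/12)]
  = 0.5263 + 0.4536
  = 0.9799 bits
H(B) = -[(5/6)·log₂(5/6) + (1/6)·log₂(1/6)]
  = 0.2192 + 0.4308
  = 0.6500 bits
H(A,B) = -[(1/4)·log₂(1/4) + (1/6)·log₂(1/6) + (7/12)·log₂(7/12)]
  = 0.5000 + 0.4308 + 0.4536
  = 1.3844 bits

I(A;B) = H(A) + H(B) - H(A,B)
  = 0.9799 + 0.6500 - 1.3844
  = 0.2455 bits

I(A;B) = 0.2455 bits > I(S;T) = 0.0000 bits, so (A, B) has the higher mutual information (stronger dependence).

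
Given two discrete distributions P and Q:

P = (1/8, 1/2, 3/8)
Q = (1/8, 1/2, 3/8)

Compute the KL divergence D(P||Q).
D(P||Q) = Σ P(i) log₂(P(i)/Q(i))
  i=0: (1/8) × log₂((1/8)/(1/8)) = (1/8) × log₂(1) = 0.0000
  i=1: (1/2) × log₂((1/2)/(1/2)) = (1/2) × log₂(1) = 0.0000
  i=2: (3/8) × log₂((3/8)/(3/8)) = (3/8) × log₂(1) = 0.0000
D(P||Q) = 0.0000 + 0.0000 + 0.0000
  = 0.0000 bits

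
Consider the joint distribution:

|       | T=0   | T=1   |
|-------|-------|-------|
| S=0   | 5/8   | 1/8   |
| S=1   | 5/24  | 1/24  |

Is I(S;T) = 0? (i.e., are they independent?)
Marginal P(S) (row sums):
  P(S=0) = 5/8 + 1/8 = 3/4
  P(S=1) = 5/24 + 1/24 = 1/4
Marginal P(T) (column sums):
  P(T=0) = 5/8 + 5/24 = 5/6
  P(T=1) = 1/8 + 1/24 = 1/6

S and T are independent iff P(S=i,T=j) = P(S=i)·P(T=j) for every cell.
  P(S=0)·P(T=0) = 3/4 × 5/6 = 5/8 = P(S=0,T=0) ✓
  P(S=0)·P(T=1) = 3/4 × 1/6 = 1/8 = P(S=0,T=1) ✓
  P(S=1)·P(T=0) = 1/4 × 5/6 = 5/24 = P(S=1,T=0) ✓
  P(S=1)·P(T=1) = 1/4 × 1/6 = 1/24 = P(S=1,T=1) ✓

Yes, S and T are independent: every cell factors, so I(S;T) = 0 bits.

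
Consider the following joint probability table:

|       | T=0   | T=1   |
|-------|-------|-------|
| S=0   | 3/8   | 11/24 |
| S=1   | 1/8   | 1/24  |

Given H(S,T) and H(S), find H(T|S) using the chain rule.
From the chain rule: H(S,T) = H(S) + H(T|S)
Therefore: H(T|S) = H(S,T) - H(S)

H(S,T) = -[(3/8)·log₂(3/8) + (11/24)·log₂(11/24) + (1/8)·log₂(1/8) + (1/24)·log₂(1/24)]
  = 0.5306 + 0.5159 + 0.3750 + 0.1910
  = 1.6125 bits
Marginal P(S) (row sums):
  P(S=0) = 3/8 + 11/24 = 5/6
  P(S=1) = 1/8 + 1/24 = 1/6
H(S) = -[(5/6)·log₂(5/6) + (1/6)·log₂(1/6)]
  = 0.2192 + 0.4308
  = 0.6500 bits

H(T|S) = 1.6125 - 0.6500 = 0.9625 bits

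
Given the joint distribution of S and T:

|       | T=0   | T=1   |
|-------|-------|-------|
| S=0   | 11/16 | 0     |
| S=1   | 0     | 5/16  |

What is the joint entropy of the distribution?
H(S,T) = -Σ P(S,T) log₂ P(S,T), summed over the non-zero cells:
H(S,T) = -[(11/16)·log₂(11/16) + (5/16)·log₂(5/16)]
  = 0.3716 + 0.5244
  = 0.8960 bits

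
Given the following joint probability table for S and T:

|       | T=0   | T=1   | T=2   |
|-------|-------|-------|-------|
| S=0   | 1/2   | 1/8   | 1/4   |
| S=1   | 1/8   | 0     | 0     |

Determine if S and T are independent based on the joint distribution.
Marginal P(S) (row sums):
  P(S=0) = 1/2 + 1/8 + 1/4 = 7/8
  P(S=1) = 1/8 + 0 + 0 = 1/8
Marginal P(T) (column sums):
  P(T=0) = 1/2 + 1/8 = 5/8
  P(T=1) = 1/8 + 0 = 1/8
  P(T=2) = 1/4 + 0 = 1/4

S and T are independent iff P(S=i,T=j) = P(S=i)·P(T=j) for every cell.
  P(S=0)·P(T=0) = 7/8 × 5/8 = 35/64, but P(S=0,T=0) = 1/2 ✗

No, S and T are not independent. Quantitatively, I(S;T) > 0:

H(S) = -[(7/8)·log₂(7/8) + (1/8)·log₂(1/8)]
  = 0.1686 + 0.3750
  = 0.5436 bits
H(T) = -[(5/8)·log₂(5/8) + (1/8)·log₂(1/8) + (1/4)·log₂(1/4)]
  = 0.4238 + 0.3750 + 0.5000
  = 1.2988 bits
H(S,T) = -[(1/2)·log₂(1/2) + (1/8)·log₂(1/8) + (1/4)·log₂(1/4) + (1/8)·log₂(1/8)]
  = 0.5000 + 0.3750 + 0.5000 + 0.3750
  = 1.7500 bits
I(S;T) = H(S) + H(T) - H(S,T) = 0.5436 + 1.2988 - 1.7500 = 0.0924 bits > 0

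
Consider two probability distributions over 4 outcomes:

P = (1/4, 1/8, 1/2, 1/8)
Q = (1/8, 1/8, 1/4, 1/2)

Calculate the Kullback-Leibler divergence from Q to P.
D(P||Q) = Σ P(i) log₂(P(i)/Q(i))
  i=0: (1/4) × log₂((1/4)/(1/8)) = (1/4) × log₂(2) = 0.2500
  i=1: (1/8) × log₂((1/8)/(1/8)) = (1/8) × log₂(1) = 0.0000
  i=2: (1/2) × log₂((1/2)/(1/4)) = (1/2) × log₂(2) = 0.5000
  i=3: (1/8) × log₂((1/8)/(1/2)) = (1/8) × log₂(1/4) = -0.2500
D(P||Q) = 0.2500 + 0.0000 + 0.5000 - 0.2500
  = 0.5000 bits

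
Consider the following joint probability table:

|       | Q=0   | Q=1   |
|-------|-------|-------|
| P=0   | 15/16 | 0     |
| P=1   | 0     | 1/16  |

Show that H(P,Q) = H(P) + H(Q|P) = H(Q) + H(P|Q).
Marginal P(P) (row sums):
  P(P=0) = 15/16 + 0 = 15/16
  P(P=1) = 0 + 1/16 = 1/16
Marginal P(Q) (column sums):
  P(Q=0) = 15/16 + 0 = 15/16
  P(Q=1) = 0 + 1/16 = 1/16

Decomposition 1: H(P) + H(Q|P)
H(P) = -[(15/16)·log₂(15/16) + (1/16)·log₂(1/16)]
  = 0.0873 + 0.2500
  = 0.3373 bits
H(Q|P) = -Σ P(P,Q)·log₂ P(Q|P), where P(Q|P) = P(P,Q) / P(P)
  (cells with P(P,Q) = 0 contribute 0)
  (P=0,Q=0): P(Q|P) = (15/16)/(15/16) = 1;  -(15/16)·log₂(1) = 0.0000
  (P=1,Q=1): P(Q|P) = (1/16)/(1/16) = 1;  -(1/16)·log₂(1) = 0.0000
H(Q|P) = 0.0000 + 0.0000
  = 0.0000 bits
H(P) + H(Q|P) = 0.3373 + 0.0000 = 0.3373 bits

Decomposition 2: H(Q) + H(P|Q)
H(Q) = -[(15/16)·log₂(15/16) + (1/16)·log₂(1/16)]
  = 0.0873 + 0.2500
  = 0.3373 bits
H(P|Q) = -Σ P(P,Q)·log₂ P(P|Q), where P(P|Q) = P(P,Q) / P(Q)
  (cells with P(P,Q) = 0 contribute 0)
  (P=0,Q=0): P(P|Q) = (15/16)/(15/16) = 1;  -(15/16)·log₂(1) = 0.0000
  (P=1,Q=1): P(P|Q) = (1/16)/(1/16) = 1;  -(1/16)·log₂(1) = 0.0000
H(P|Q) = 0.0000 + 0.0000
  = 0.0000 bits
H(Q) + H(P|Q) = 0.3373 + 0.0000 = 0.3373 bits

Direct computation of the joint entropy:
H(P,Q) = -[(15/16)·log₂(15/16) + (1/16)·log₂(1/16)]
  = 0.0873 + 0.2500
  = 0.3373 bits

All three agree: H(P,Q) = 0.3373 bits ✓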